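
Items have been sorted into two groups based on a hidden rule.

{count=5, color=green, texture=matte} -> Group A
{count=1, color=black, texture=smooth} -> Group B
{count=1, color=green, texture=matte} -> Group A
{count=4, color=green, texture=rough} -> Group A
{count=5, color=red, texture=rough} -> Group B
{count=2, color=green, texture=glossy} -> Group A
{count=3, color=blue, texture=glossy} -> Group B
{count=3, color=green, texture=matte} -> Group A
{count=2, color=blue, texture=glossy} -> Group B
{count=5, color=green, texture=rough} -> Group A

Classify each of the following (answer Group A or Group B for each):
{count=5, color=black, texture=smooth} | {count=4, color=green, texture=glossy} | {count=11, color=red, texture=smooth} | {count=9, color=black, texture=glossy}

Every 'Group A' example satisfies: color is green. None of the 'Group B' examples do.
{count=5, color=black, texture=smooth}: color is black — fails this test, so Group B. {count=4, color=green, texture=glossy}: color is green — has this property, so Group A. {count=11, color=red, texture=smooth}: color is red — fails this test, so Group B. {count=9, color=black, texture=glossy}: color is black — fails this test, so Group B.

Group B, Group A, Group B, Group B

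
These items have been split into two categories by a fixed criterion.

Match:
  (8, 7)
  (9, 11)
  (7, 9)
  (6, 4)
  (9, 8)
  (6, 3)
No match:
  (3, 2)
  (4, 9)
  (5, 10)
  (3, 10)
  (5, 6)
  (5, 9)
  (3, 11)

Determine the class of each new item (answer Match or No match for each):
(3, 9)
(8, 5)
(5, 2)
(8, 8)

All 'Match' examples share one property — first ≥ 6 — and every 'No match' example lacks it.
(3, 9): first 3 — does not fit, so No match.
(8, 5): first 8 — satisfies this, so Match.
(5, 2): first 5 — does not fit, so No match.
(8, 8): first 8 — satisfies this, so Match.

No match, Match, No match, Match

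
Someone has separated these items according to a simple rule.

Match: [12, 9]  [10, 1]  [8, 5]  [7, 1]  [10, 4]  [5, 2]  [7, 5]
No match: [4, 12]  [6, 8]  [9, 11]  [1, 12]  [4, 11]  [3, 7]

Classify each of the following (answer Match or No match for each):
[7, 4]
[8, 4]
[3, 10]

Match, Match, No match

A rule that fits every label: first > second — true of each 'Match' example, false of each 'No match' one.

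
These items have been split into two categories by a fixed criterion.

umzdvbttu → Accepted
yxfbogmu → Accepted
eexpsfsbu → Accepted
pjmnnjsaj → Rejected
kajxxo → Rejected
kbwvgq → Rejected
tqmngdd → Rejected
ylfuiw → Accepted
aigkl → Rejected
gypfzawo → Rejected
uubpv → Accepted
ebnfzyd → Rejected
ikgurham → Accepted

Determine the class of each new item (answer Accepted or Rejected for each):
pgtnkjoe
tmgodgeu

Rejected, Accepted

Every 'Accepted' example satisfies: contains 'u'. None of the 'Rejected' examples do.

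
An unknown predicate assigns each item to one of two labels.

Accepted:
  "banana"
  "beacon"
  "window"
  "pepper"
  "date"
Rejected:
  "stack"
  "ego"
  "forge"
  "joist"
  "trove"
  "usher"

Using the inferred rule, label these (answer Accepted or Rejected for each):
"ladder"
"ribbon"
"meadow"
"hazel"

A rule that fits every label: even length — true of each 'Accepted' example, false of each 'Rejected' one.
Accepted: "ladder", since length 6. Accepted: "ribbon", since length 6. Accepted: "meadow", since length 6. Rejected: "hazel", since length 5.

Accepted, Accepted, Accepted, Rejected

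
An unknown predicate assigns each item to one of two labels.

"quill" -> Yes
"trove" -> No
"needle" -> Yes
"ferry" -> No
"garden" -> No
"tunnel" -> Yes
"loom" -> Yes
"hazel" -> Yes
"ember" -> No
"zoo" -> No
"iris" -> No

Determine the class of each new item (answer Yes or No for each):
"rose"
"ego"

No, No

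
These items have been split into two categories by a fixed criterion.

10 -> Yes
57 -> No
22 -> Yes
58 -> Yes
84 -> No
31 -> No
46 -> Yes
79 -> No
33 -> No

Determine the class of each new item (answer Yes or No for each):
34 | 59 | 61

One predicate separates the groups cleanly: ≡ 2 (mod 4).
Yes: 34, since 34 mod 4 = 2.
No: 59, since 59 mod 4 = 3.
No: 61, since 61 mod 4 = 1.

Yes, No, No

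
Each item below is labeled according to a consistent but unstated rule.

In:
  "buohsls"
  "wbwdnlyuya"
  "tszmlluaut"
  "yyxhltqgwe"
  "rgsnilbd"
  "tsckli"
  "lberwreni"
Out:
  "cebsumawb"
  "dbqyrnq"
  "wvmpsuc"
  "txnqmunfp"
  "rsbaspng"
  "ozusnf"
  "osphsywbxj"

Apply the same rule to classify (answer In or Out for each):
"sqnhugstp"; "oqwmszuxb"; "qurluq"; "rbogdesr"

Out, Out, In, Out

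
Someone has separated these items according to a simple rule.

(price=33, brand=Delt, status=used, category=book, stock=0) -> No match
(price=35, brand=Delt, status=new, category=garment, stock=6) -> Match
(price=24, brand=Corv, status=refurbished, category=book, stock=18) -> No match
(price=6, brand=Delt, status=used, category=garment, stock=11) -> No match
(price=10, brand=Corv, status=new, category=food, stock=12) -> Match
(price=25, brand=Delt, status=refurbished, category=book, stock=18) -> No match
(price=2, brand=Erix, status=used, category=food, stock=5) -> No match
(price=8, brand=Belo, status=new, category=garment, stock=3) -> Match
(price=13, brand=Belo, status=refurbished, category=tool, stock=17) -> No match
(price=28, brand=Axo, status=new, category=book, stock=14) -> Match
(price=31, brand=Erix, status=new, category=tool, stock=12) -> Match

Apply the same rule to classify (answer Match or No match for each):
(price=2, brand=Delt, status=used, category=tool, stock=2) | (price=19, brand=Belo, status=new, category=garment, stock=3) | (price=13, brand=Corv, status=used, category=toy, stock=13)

No match, Match, No match

The pattern is that an item is 'Match' exactly when: status is new.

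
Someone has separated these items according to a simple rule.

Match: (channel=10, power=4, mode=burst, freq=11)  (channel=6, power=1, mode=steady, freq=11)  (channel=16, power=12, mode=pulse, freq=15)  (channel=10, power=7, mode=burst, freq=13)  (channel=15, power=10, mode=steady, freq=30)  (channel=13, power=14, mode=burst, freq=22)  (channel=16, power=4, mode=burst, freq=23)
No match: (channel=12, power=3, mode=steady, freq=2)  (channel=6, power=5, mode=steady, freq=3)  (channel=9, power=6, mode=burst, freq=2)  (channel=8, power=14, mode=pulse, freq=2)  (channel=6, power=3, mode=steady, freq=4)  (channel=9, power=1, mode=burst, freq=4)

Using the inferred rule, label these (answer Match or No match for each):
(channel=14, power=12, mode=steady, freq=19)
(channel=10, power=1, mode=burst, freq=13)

Match, Match

The rule appears to be: freq ≥ 11.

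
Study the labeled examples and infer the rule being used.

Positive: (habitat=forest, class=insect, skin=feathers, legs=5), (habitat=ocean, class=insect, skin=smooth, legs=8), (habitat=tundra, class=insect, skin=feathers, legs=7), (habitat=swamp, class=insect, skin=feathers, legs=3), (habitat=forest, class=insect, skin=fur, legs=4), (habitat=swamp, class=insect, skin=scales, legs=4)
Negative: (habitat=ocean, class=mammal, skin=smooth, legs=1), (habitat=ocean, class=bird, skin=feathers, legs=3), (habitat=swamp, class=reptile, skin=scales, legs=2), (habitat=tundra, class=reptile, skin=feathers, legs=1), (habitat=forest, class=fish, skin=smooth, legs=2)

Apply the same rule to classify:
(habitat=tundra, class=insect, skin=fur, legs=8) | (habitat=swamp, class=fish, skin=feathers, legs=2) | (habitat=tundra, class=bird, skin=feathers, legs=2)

The simplest hypothesis consistent with all the labels is: class is insect.
(habitat=tundra, class=insect, skin=fur, legs=8): class is insect — matches, so Positive. (habitat=swamp, class=fish, skin=feathers, legs=2): class is fish — fails this test, so Negative. (habitat=tundra, class=bird, skin=feathers, legs=2): class is bird — fails this test, so Negative.

Positive, Negative, Negative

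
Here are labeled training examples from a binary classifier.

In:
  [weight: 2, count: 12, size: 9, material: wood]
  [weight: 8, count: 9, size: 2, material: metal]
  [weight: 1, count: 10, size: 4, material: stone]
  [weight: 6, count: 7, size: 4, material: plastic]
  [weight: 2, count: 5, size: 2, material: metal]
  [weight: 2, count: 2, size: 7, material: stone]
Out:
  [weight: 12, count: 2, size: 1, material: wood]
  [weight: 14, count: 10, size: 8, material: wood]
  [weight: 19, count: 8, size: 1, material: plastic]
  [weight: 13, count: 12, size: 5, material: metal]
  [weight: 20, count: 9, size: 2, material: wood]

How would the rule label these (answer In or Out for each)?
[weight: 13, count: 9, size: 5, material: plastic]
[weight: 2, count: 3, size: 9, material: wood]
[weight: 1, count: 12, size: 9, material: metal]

Out, In, In

One predicate separates the groups cleanly: weight ≤ 8.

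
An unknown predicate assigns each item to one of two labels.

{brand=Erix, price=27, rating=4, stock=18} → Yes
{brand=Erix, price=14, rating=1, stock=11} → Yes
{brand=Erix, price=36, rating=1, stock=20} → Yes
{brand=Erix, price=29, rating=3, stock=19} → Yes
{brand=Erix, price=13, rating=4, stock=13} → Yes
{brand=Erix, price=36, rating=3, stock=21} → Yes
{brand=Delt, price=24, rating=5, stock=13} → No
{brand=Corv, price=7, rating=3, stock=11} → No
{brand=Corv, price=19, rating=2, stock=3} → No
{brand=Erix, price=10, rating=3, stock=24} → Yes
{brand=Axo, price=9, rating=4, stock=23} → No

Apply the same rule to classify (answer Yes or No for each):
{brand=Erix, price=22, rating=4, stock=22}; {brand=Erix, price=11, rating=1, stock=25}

Yes, Yes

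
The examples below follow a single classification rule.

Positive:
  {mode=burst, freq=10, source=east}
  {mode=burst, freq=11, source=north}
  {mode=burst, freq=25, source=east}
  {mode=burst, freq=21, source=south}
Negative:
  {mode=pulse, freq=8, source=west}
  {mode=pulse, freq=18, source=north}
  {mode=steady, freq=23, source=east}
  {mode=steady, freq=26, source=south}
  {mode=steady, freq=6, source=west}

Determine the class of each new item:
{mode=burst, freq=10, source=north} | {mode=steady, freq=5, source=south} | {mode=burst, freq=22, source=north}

Positive, Negative, Positive

The classifier is using: mode is burst.
{mode=burst, freq=10, source=north}: Positive (mode is burst).
{mode=steady, freq=5, source=south}: Negative (mode is steady).
{mode=burst, freq=22, source=north}: Positive (mode is burst).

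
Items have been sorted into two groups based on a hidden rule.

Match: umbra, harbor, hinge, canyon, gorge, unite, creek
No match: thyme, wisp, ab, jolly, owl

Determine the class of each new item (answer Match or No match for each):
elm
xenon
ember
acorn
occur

No match, Match, Match, Match, Match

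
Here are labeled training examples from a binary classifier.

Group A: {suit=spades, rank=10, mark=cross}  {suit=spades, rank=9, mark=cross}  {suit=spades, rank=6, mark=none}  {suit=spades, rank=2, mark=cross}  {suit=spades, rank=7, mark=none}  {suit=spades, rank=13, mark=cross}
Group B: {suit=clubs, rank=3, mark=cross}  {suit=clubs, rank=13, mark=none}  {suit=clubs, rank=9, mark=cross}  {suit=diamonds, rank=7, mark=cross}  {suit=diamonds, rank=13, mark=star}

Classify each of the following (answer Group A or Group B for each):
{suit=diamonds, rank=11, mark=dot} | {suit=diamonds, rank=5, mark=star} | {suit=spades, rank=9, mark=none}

Group B, Group B, Group A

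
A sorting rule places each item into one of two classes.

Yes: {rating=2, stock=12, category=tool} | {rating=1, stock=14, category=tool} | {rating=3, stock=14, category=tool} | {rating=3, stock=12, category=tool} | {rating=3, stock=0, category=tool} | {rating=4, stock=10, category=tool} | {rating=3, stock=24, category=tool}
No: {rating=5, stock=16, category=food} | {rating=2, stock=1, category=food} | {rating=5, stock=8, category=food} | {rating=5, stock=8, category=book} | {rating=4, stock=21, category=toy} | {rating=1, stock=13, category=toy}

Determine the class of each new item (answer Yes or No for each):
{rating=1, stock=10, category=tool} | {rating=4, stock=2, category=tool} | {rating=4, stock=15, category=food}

Yes, Yes, No

All 'Yes' examples share one property — category is tool — and every 'No' example lacks it.
{rating=1, stock=10, category=tool}: category is tool, matches → Yes.
{rating=4, stock=2, category=tool}: category is tool, matches → Yes.
{rating=4, stock=15, category=food}: category is food, doesn't qualify → No.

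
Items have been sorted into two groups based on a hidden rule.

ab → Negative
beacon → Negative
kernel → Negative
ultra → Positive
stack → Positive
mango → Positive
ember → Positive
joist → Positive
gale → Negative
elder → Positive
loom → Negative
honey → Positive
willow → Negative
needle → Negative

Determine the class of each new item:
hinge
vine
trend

Positive, Negative, Positive

All 'Positive' examples share one property — odd length — and every 'Negative' example lacks it.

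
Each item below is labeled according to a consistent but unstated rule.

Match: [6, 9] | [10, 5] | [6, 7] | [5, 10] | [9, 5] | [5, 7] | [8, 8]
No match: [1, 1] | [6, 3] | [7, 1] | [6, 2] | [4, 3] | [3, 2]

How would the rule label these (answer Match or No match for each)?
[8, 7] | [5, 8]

Match, Match

The pattern is that an item is 'Match' exactly when: sum ≥ 12.
[8, 7] — 8+7 = 15, hence Match. [5, 8] — 5+8 = 13, hence Match.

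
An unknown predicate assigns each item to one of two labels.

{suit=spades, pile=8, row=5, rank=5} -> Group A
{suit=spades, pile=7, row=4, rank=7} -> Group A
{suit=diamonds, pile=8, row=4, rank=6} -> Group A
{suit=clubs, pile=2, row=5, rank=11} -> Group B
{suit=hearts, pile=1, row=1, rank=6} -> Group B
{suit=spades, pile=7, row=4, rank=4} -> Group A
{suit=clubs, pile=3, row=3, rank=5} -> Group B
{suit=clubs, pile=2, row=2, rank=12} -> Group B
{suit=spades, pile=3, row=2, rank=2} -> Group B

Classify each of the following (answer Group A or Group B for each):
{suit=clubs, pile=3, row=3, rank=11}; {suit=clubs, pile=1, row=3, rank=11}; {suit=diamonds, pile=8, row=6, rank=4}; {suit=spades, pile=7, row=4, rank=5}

Group B, Group B, Group A, Group A

Rule: pile ≥ 7. This holds for each 'Group A' example and fails for each 'Group B' one.
{suit=clubs, pile=3, row=3, rank=11}: Group B (pile = 3).
{suit=clubs, pile=1, row=3, rank=11}: Group B (pile = 1).
{suit=diamonds, pile=8, row=6, rank=4}: Group A (pile = 8).
{suit=spades, pile=7, row=4, rank=5}: Group A (pile = 7).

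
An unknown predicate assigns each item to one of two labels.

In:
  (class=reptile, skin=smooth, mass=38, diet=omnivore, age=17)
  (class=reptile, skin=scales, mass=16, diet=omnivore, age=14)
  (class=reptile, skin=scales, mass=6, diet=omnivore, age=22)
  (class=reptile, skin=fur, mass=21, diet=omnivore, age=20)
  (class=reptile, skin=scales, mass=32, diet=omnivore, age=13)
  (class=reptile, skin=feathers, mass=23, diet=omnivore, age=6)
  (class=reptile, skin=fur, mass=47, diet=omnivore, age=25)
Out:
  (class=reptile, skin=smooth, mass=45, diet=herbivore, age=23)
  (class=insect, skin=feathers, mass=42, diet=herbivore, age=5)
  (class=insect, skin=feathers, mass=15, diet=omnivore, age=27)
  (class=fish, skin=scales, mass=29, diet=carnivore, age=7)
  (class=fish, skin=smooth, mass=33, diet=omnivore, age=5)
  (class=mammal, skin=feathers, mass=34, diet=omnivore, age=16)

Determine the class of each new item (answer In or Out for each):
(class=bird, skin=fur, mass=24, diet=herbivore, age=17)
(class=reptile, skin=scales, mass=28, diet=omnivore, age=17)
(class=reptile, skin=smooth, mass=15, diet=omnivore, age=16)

Out, In, In

A rule that fits every label: diet is omnivore AND class is reptile — true of each 'In' example, false of each 'Out' one.
(class=bird, skin=fur, mass=24, diet=herbivore, age=17) — diet is herbivore, class is bird, hence Out. (class=reptile, skin=scales, mass=28, diet=omnivore, age=17) — diet is omnivore, class is reptile, hence In. (class=reptile, skin=smooth, mass=15, diet=omnivore, age=16) — diet is omnivore, class is reptile, hence In.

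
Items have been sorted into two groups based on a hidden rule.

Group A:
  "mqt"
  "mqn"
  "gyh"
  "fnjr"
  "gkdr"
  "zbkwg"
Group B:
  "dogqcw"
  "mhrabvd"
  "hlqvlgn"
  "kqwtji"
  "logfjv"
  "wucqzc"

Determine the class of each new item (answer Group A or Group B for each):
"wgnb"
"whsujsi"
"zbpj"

'Group A' ⟺ length ≤ 5.
"wgnb": Group A (length 4).
"whsujsi": Group B (length 7).
"zbpj": Group A (length 4).

Group A, Group B, Group A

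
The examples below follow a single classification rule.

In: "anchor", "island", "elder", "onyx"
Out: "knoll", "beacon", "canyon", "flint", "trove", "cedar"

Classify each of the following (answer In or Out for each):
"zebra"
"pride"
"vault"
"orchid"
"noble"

Out, Out, Out, In, Out

A rule that fits every label: starts with a vowel — true of each 'In' example, false of each 'Out' one.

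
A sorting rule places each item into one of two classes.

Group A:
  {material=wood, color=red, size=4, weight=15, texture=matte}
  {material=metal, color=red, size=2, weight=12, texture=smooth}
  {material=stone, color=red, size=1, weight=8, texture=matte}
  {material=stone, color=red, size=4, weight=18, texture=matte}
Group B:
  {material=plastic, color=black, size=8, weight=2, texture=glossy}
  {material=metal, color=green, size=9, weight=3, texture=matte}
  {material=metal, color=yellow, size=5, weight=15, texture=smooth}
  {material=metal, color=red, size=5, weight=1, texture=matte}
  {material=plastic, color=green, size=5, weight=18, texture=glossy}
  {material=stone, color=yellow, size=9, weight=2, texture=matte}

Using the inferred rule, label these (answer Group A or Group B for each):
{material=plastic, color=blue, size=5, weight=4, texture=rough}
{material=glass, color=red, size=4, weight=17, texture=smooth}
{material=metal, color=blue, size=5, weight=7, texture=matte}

Group B, Group A, Group B

The pattern is that an item is 'Group A' exactly when: size ≤ 4.
{material=plastic, color=blue, size=5, weight=4, texture=rough} — size = 5, hence Group B.
{material=glass, color=red, size=4, weight=17, texture=smooth} — size = 4, hence Group A.
{material=metal, color=blue, size=5, weight=7, texture=matte} — size = 5, hence Group B.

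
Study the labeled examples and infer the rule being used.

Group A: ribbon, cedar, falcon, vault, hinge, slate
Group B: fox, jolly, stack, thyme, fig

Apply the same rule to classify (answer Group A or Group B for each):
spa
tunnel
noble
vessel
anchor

Group B, Group A, Group A, Group A, Group A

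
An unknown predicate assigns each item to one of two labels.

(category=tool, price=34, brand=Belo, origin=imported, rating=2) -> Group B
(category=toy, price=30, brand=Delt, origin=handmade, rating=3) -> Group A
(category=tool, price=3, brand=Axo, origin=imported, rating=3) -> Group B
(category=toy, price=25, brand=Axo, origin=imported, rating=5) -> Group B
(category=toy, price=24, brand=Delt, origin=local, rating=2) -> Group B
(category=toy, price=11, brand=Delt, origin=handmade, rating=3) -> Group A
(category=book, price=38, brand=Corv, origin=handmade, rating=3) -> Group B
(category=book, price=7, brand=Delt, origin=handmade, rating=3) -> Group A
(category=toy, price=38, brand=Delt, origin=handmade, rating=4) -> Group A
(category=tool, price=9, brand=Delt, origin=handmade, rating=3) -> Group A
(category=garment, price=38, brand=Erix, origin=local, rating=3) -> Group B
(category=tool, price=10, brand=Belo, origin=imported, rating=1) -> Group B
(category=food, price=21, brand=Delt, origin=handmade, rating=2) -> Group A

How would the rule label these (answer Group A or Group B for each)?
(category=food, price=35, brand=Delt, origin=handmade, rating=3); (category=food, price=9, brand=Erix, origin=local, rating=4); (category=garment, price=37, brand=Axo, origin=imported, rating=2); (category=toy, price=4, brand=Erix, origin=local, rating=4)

Group A, Group B, Group B, Group B

The rule appears to be: origin is handmade AND brand is Delt.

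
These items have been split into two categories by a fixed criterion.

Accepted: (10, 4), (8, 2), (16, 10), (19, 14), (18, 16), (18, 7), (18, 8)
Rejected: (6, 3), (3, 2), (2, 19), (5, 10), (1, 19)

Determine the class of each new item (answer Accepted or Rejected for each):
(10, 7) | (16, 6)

The distinguishing property — first ≥ 7 — holds for all the 'Accepted' cases and none of the 'Rejected' cases.
(10, 7) → first 10 → Accepted.
(16, 6) → first 16 → Accepted.

Accepted, Accepted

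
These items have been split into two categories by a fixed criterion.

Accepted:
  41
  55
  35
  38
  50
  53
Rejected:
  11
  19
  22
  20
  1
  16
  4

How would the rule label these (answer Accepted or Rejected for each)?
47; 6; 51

Accepted, Rejected, Accepted

The pattern is that an item is 'Accepted' exactly when: at least 35.
47 → 47 ≥ 35 → Accepted. 6 → 6 < 35 → Rejected. 51 → 51 ≥ 35 → Accepted.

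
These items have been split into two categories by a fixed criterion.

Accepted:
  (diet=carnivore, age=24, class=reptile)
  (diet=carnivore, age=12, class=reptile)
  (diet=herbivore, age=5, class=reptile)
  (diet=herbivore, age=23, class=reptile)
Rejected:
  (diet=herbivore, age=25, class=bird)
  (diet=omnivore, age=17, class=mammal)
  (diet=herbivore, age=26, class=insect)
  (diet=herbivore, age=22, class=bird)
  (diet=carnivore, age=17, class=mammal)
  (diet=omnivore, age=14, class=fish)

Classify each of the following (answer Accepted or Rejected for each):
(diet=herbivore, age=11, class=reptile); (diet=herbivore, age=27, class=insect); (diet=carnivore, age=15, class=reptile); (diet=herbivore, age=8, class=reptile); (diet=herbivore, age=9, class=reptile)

The common property of the 'Accepted' items is: class is reptile. No 'Rejected' item has it.
(diet=herbivore, age=11, class=reptile) — class is reptile, hence Accepted.
(diet=herbivore, age=27, class=insect) — class is insect, hence Rejected.
(diet=carnivore, age=15, class=reptile) — class is reptile, hence Accepted.
(diet=herbivore, age=8, class=reptile) — class is reptile, hence Accepted.
(diet=herbivore, age=9, class=reptile) — class is reptile, hence Accepted.

Accepted, Rejected, Accepted, Accepted, Accepted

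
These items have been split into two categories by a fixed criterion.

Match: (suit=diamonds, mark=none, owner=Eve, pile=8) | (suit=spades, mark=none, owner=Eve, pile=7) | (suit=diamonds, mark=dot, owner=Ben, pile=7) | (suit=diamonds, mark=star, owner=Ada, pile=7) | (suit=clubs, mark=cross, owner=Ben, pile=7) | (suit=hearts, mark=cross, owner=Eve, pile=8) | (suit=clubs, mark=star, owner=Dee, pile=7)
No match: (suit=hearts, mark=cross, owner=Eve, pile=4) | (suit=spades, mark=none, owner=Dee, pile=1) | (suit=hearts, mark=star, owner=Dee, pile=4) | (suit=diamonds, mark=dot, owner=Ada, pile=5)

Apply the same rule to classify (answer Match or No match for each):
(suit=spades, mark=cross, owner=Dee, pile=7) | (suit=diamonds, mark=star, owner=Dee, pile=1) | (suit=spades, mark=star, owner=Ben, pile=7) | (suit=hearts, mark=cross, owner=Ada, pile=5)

Match, No match, Match, No match

The rule appears to be: pile ≥ 7.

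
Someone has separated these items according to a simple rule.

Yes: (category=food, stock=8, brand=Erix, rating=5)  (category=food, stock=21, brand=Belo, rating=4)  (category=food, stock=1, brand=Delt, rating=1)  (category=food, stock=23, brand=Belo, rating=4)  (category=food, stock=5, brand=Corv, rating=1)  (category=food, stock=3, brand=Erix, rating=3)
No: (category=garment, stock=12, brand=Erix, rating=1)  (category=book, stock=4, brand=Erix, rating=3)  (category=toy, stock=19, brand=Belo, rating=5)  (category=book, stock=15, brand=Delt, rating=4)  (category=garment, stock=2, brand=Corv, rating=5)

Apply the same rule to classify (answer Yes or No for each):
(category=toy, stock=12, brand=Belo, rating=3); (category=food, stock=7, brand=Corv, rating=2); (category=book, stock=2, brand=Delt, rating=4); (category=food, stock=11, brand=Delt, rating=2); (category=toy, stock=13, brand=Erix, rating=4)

No, Yes, No, Yes, No

The common property of the 'Yes' items is: category is food. No 'No' item has it.
(category=toy, stock=12, brand=Belo, rating=3): category is toy — fails the rule, so No. (category=food, stock=7, brand=Corv, rating=2): category is food — matches, so Yes. (category=book, stock=2, brand=Delt, rating=4): category is book — fails the rule, so No. (category=food, stock=11, brand=Delt, rating=2): category is food — matches, so Yes. (category=toy, stock=13, brand=Erix, rating=4): category is toy — fails the rule, so No.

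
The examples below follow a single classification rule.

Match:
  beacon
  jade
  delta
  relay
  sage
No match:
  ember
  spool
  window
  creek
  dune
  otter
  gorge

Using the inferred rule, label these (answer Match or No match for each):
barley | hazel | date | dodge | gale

Match, Match, Match, No match, Match

Comparing the two groups points to one rule — contains 'a'.
barley: Match (has 'a'). hazel: Match (has 'a'). date: Match (has 'a'). dodge: No match (no 'a'). gale: Match (has 'a').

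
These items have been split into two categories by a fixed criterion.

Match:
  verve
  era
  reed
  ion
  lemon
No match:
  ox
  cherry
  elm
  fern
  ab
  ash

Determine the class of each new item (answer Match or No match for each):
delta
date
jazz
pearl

Match, Match, No match, Match

The distinguishing property — has ≥ 2 vowels — holds for all the 'Match' cases and none of the 'No match' cases.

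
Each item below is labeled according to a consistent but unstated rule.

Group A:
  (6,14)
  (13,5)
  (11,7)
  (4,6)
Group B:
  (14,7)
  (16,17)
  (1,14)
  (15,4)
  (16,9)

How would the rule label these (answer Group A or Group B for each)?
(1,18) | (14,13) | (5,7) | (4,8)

Group B, Group B, Group A, Group A

Every 'Group A' example satisfies: sum is even. None of the 'Group B' examples do.
(1,18) → 1+18 = 19 → Group B. (14,13) → 14+13 = 27 → Group B. (5,7) → 5+7 = 12 → Group A. (4,8) → 4+8 = 12 → Group A.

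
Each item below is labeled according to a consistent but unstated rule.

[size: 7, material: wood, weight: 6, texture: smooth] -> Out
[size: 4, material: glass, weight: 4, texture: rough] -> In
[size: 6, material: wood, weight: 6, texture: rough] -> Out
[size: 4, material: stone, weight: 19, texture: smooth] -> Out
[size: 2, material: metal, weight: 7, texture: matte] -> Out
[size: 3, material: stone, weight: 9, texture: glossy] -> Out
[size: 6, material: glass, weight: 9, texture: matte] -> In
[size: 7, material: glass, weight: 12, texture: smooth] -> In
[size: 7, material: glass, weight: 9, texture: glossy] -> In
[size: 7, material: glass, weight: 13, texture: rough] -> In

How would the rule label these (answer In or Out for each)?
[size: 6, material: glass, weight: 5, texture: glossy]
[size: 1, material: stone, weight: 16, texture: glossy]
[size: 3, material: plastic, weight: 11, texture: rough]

Every 'In' example satisfies: material is glass. None of the 'Out' examples do.
In: [size: 6, material: glass, weight: 5, texture: glossy], since material is glass.
Out: [size: 1, material: stone, weight: 16, texture: glossy], since material is stone.
Out: [size: 3, material: plastic, weight: 11, texture: rough], since material is plastic.

In, Out, Out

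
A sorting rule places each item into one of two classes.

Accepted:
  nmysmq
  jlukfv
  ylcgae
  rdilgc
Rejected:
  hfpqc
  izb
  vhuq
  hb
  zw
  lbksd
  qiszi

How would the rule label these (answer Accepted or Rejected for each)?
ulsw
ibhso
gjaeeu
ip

One predicate separates the groups cleanly: length 6.

Rejected, Rejected, Accepted, Rejected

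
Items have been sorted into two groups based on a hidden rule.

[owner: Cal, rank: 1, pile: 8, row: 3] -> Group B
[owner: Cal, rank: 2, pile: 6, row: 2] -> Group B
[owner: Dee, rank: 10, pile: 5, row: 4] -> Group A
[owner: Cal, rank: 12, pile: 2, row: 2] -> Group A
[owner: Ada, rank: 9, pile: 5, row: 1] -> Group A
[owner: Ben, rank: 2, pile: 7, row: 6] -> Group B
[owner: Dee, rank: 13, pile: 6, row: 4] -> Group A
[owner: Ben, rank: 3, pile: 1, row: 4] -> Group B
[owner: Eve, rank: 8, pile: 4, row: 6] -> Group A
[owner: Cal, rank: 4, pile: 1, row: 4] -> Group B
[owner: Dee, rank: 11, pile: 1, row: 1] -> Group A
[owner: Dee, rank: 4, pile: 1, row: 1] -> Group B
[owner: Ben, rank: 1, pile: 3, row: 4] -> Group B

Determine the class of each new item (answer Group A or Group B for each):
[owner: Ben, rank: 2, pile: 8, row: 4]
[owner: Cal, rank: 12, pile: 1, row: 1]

The common property of the 'Group A' items is: rank ≥ 8. No 'Group B' item has it.
[owner: Ben, rank: 2, pile: 8, row: 4] — rank = 2, hence Group B.
[owner: Cal, rank: 12, pile: 1, row: 1] — rank = 12, hence Group A.

Group B, Group A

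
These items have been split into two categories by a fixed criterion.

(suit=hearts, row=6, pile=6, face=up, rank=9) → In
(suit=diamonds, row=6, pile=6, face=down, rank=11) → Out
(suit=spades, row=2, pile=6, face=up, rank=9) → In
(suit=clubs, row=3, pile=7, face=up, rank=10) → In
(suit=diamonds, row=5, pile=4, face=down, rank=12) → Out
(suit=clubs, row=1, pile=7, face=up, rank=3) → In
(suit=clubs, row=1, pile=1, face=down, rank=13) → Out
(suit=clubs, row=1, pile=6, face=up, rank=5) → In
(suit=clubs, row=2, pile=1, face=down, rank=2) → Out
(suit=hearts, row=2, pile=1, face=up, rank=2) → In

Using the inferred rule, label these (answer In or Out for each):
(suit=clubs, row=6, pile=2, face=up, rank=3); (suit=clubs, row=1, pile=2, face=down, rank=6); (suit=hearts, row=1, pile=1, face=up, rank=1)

In, Out, In

All 'In' examples share one property — face is up — and every 'Out' example lacks it.
(suit=clubs, row=6, pile=2, face=up, rank=3): In (face is up). (suit=clubs, row=1, pile=2, face=down, rank=6): Out (face is down). (suit=hearts, row=1, pile=1, face=up, rank=1): In (face is up).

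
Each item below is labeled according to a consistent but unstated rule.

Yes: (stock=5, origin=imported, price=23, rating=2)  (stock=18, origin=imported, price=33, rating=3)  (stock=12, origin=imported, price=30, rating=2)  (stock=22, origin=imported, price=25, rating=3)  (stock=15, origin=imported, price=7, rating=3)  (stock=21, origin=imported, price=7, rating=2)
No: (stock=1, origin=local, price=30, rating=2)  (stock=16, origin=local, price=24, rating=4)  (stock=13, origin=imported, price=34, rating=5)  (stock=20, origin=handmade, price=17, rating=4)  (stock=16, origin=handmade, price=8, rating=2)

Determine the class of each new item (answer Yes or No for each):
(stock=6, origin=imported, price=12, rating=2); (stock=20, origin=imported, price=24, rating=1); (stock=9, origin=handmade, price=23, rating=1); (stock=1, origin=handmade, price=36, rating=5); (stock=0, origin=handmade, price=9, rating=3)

A rule that fits every label: origin is imported AND price ≤ 33 — true of each 'Yes' example, false of each 'No' one.
(stock=6, origin=imported, price=12, rating=2): origin is imported, price = 12, meets the rule → Yes. (stock=20, origin=imported, price=24, rating=1): origin is imported, price = 24, meets the rule → Yes. (stock=9, origin=handmade, price=23, rating=1): origin is handmade, price = 23, doesn't match → No. (stock=1, origin=handmade, price=36, rating=5): origin is handmade, price = 36, doesn't match → No. (stock=0, origin=handmade, price=9, rating=3): origin is handmade, price = 9, doesn't match → No.

Yes, Yes, No, No, No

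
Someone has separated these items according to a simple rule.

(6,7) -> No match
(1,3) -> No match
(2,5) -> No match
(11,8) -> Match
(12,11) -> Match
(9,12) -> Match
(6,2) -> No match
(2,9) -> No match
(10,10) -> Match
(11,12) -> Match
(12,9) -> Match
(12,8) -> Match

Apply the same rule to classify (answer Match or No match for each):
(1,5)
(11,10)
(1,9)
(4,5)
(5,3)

Every 'Match' example satisfies: sum ≥ 19. None of the 'No match' examples do.
No match: (1,5), since 1+5 = 6. Match: (11,10), since 11+10 = 21. No match: (1,9), since 1+9 = 10. No match: (4,5), since 4+5 = 9. No match: (5,3), since 5+3 = 8.

No match, Match, No match, No match, No match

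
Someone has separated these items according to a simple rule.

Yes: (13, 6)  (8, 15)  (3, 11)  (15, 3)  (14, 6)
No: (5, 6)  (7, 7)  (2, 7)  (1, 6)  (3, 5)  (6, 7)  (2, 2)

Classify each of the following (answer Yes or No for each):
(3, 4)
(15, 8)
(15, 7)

The pattern is that an item is 'Yes' exactly when: max ≥ 8.

No, Yes, Yes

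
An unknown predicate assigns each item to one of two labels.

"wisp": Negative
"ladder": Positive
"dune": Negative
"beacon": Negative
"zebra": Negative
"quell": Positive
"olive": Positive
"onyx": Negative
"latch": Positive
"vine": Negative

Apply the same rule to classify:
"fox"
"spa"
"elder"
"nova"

Comparing the two groups points to one rule — contains 'l'.
"fox": Negative (no 'l'). "spa": Negative (no 'l'). "elder": Positive (has 'l'). "nova": Negative (no 'l').

Negative, Negative, Positive, Negative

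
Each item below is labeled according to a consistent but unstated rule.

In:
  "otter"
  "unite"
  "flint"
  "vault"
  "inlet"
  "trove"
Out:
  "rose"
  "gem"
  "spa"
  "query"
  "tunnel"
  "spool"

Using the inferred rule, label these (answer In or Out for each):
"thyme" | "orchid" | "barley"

In, Out, Out

The rule appears to be: odd length AND contains 't'.
"thyme" → length 5, has 't' → In. "orchid" → length 6, no 't' → Out. "barley" → length 6, no 't' → Out.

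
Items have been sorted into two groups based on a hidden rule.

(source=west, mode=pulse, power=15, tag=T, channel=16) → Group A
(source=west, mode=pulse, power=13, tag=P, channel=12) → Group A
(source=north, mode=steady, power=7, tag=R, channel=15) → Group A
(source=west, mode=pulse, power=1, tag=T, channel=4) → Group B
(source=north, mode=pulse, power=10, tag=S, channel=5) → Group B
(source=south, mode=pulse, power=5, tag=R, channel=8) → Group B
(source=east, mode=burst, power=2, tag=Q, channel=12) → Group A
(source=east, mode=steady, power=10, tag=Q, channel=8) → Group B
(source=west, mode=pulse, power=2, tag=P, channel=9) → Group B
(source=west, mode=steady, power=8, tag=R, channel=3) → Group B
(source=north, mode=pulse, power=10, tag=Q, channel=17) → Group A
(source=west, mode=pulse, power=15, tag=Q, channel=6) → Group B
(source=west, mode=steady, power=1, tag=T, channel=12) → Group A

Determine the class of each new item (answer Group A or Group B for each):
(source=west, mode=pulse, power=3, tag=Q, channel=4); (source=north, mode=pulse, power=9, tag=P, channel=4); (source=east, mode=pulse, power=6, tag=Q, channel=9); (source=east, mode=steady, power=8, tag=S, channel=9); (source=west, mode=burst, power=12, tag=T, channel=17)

Group B, Group B, Group B, Group B, Group A

'Group A' ⟺ channel ≥ 12.
(source=west, mode=pulse, power=3, tag=Q, channel=4): channel = 4 — lacks this property, so Group B. (source=north, mode=pulse, power=9, tag=P, channel=4): channel = 4 — lacks this property, so Group B. (source=east, mode=pulse, power=6, tag=Q, channel=9): channel = 9 — lacks this property, so Group B. (source=east, mode=steady, power=8, tag=S, channel=9): channel = 9 — lacks this property, so Group B. (source=west, mode=burst, power=12, tag=T, channel=17): channel = 17 — qualifies, so Group A.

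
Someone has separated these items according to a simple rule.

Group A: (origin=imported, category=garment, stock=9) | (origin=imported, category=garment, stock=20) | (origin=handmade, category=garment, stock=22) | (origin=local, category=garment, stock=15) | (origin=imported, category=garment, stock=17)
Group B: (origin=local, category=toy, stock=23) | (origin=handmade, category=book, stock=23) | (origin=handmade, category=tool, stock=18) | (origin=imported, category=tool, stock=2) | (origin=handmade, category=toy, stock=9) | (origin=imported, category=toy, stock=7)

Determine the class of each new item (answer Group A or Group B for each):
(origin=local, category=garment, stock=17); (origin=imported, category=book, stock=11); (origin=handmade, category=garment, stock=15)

Looking at the examples, the only property every 'Group A' case has and every 'Group B' case lacks is: category is garment.
(origin=local, category=garment, stock=17) — category is garment, hence Group A. (origin=imported, category=book, stock=11) — category is book, hence Group B. (origin=handmade, category=garment, stock=15) — category is garment, hence Group A.

Group A, Group B, Group A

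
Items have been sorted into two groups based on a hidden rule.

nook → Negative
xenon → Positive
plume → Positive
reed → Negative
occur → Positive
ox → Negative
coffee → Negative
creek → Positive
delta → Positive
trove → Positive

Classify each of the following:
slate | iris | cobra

All 'Positive' examples share one property — odd length — and every 'Negative' example lacks it.
slate: length 5, passes → Positive.
iris: length 4, fails the rule → Negative.
cobra: length 5, passes → Positive.

Positive, Negative, Positive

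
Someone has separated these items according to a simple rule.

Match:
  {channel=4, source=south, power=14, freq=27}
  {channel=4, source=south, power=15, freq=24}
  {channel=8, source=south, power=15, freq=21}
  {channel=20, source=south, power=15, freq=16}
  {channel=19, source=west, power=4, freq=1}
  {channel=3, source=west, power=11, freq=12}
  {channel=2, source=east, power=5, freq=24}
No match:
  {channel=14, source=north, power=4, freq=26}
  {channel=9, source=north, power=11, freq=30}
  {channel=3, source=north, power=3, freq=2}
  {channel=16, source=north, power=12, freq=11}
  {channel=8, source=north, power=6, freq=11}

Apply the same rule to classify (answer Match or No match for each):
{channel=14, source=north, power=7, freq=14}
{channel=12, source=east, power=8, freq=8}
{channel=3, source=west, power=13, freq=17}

Every 'Match' example satisfies: source is not north. None of the 'No match' examples do.
{channel=14, source=north, power=7, freq=14}: source is north — does not pass, so No match. {channel=12, source=east, power=8, freq=8}: source is east — meets the rule, so Match. {channel=3, source=west, power=13, freq=17}: source is west — meets the rule, so Match.

No match, Match, Match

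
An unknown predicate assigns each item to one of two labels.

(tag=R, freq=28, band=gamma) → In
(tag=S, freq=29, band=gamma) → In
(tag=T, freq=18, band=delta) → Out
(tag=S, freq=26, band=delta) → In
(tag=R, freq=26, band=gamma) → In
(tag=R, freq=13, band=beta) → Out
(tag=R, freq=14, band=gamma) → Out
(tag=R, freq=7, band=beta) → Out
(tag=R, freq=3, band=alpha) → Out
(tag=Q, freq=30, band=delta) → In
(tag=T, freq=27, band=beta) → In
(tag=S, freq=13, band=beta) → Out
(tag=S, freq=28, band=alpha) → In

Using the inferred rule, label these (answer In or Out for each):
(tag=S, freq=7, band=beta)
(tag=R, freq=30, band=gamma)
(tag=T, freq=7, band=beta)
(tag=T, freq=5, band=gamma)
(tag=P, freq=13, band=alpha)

Every 'In' example satisfies: freq ≥ 26. None of the 'Out' examples do.
Out: (tag=S, freq=7, band=beta), since freq = 7.
In: (tag=R, freq=30, band=gamma), since freq = 30.
Out: (tag=T, freq=7, band=beta), since freq = 7.
Out: (tag=T, freq=5, band=gamma), since freq = 5.
Out: (tag=P, freq=13, band=alpha), since freq = 13.

Out, In, Out, Out, Out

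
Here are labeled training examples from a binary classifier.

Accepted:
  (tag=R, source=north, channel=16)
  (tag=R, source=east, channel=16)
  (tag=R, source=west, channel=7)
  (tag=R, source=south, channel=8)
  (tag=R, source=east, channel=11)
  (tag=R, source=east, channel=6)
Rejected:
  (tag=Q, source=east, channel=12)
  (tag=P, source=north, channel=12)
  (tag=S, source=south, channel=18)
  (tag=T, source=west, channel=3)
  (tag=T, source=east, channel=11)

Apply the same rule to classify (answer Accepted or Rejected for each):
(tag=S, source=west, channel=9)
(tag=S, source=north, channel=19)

The simplest hypothesis consistent with all the labels is: tag is R.

Rejected, Rejected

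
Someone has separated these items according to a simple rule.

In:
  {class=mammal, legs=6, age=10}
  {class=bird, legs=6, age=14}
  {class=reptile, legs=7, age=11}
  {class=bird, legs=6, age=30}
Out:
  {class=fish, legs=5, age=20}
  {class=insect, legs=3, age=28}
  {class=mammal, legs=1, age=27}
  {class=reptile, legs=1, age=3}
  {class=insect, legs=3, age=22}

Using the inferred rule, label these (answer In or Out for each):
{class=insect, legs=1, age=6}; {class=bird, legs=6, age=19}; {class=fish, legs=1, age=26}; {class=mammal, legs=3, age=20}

Every 'In' example satisfies: legs ≥ 6. None of the 'Out' examples do.
{class=insect, legs=1, age=6} — legs = 1, hence Out. {class=bird, legs=6, age=19} — legs = 6, hence In. {class=fish, legs=1, age=26} — legs = 1, hence Out. {class=mammal, legs=3, age=20} — legs = 3, hence Out.

Out, In, Out, Out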